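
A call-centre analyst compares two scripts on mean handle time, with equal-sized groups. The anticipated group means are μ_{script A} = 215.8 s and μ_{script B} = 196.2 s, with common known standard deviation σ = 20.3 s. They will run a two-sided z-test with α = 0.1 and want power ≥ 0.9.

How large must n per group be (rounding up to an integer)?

n = 19 per group

Standardized effect: d = |μ_{script A} − μ_{script B}| / σ = |215.8 − 196.2| / 20.3 = 0.9655
For power 0.9 need Φ(δ − z_{0.05}) = 0.9, so δ = z_{0.05} + z_{0.10} = 1.645 + 1.282 = 2.926.
(For δ > 0 the lower-tail rejection region contributes negligibly to power, so the one-term inversion is standard.)
δ = d·√(n/2) ⇒ n = 2(δ/d)² = 2 × (2.926 / 0.9655)² = 18.37.
Rounding up, n = 19 per group.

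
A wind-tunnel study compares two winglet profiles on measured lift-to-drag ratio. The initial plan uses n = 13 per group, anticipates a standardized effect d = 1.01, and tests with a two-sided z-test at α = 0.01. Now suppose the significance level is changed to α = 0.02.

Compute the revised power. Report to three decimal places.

δ = d·√(n/2) = 1.01 × √(13/2) = 2.5750 (unchanged). New critical value: z_{0.01} = 2.326.
Revised power = Φ(δ − 2.326) + Φ(−δ − 2.326) = Φ(0.249) + Φ(-4.901) = 0.5982 + 0.0000 = 0.5982.

Power ≈ 0.598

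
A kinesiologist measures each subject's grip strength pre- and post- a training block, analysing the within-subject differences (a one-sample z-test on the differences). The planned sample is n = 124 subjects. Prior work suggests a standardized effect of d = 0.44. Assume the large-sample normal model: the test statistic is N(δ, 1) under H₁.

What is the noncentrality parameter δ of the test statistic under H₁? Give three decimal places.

δ = d·√n = 0.44 × √124 = 4.8996

δ ≈ 4.900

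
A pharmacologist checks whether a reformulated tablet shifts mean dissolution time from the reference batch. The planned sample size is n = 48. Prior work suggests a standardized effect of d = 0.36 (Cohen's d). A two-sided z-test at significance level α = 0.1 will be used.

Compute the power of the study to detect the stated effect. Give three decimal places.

Noncentrality parameter: δ = d·√n = 0.36 × √48 = 2.4942
Critical value for a two-sided test at α = 0.1: z_{α/2} = 1.645.
Power = Φ(δ − 1.645) + Φ(−δ − 1.645) = Φ(0.849) + Φ(-4.139) = 0.8021 + 0.0000 = 0.8022.

Power ≈ 0.802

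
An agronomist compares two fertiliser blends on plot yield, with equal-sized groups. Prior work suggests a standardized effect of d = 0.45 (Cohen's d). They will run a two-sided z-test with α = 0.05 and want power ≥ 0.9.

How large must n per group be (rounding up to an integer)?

n = 104 per group

Set Φ(δ − 1.960) = 0.9; then δ − 1.960 = Φ⁻¹(0.9) = 1.282, giving δ = 3.242.
(Ignoring the negligible lower-tail rejection probability gives the usual closed-form inversion.)
δ = d·√(n/2) ⇒ n = 2(δ/d)² = 2 × (3.242 / 0.45)² = 103.78.
Rounding up, n = 104 per group.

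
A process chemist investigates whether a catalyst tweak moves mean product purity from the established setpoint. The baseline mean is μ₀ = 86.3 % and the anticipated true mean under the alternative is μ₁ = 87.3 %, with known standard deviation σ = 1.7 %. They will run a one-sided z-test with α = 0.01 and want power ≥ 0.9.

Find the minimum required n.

n = 38

Standardized effect: d = |μ₁ − μ₀| / σ = |87.3 − 86.3| / 1.7 = 0.5882
For power 0.9 need Φ(δ − z_{0.01}) = 0.9, so δ = z_{0.01} + z_{0.10} = 2.326 + 1.282 = 3.608.
δ = d·√n ⇒ n = (δ/d)² = (3.608 / 0.5882)² = 37.62.
Rounding up, n = 38.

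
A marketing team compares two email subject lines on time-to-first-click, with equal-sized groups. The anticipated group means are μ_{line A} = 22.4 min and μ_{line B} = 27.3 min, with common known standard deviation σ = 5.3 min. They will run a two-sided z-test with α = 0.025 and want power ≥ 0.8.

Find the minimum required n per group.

Standardized effect: d = |μ_{line A} − μ_{line B}| / σ = |22.4 − 27.3| / 5.3 = 0.9245
For power 0.8 need Φ(δ − z_{0.0125}) = 0.8, so δ = z_{0.0125} + z_{0.20} = 2.241 + 0.842 = 3.083.
(For δ > 0 the lower-tail rejection region contributes negligibly to power, so the one-term inversion is standard.)
δ = d·√(n/2) ⇒ n = 2(δ/d)² = 2 × (3.083 / 0.9245)² = 22.24.
Round up to the next whole unit.

n = 23 per group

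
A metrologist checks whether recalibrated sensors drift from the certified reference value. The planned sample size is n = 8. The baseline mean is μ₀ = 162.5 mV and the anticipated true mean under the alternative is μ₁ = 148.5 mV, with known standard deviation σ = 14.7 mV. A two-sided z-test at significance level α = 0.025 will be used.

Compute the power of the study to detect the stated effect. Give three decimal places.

Power ≈ 0.674

Standardized effect: d = |μ₁ − μ₀| / σ = |148.5 − 162.5| / 14.7 = 0.9524
Noncentrality parameter: δ = d·√n = 0.9524 × √8 = 2.6937
Two-sided α = 0.025 → critical value z_{0.0125} = 2.241.
Power = Φ(δ − 2.241) + Φ(−δ − 2.241) = Φ(0.452) + Φ(-4.935) = 0.6745 + 0.0000 = 0.6745.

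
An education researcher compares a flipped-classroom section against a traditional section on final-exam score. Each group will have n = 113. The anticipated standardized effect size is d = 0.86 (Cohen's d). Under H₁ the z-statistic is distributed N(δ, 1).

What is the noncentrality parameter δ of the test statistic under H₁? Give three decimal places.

δ = d·√(n/2) = 0.86 × √(113/2) = 6.4643

δ ≈ 6.464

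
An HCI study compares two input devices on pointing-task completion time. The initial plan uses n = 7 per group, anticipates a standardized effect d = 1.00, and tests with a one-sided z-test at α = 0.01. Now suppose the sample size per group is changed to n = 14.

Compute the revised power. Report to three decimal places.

Power ≈ 0.625

With n = 14 per group: δ = d·√(n/2) = 1.00 × √(14/2) = 2.6458. Critical value z_{0.01} = 2.326.
Revised power = P(Z > 2.326 − δ) = Φ(0.319) = 0.6253.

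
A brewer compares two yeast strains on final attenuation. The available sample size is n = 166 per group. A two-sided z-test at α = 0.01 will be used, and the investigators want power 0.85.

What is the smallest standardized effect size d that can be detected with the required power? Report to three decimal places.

d ≈ 0.396

Need Φ(δ − 2.576) = 0.85, so δ = 2.576 + 1.036 = 3.612.
(The second rejection-region term Φ(−δ − z_{α/2}) is negligible and dropped.)
δ = d·√(n/2) ⇒ d = δ/√(n/2) = 3.612/√(166/2) = 0.3965.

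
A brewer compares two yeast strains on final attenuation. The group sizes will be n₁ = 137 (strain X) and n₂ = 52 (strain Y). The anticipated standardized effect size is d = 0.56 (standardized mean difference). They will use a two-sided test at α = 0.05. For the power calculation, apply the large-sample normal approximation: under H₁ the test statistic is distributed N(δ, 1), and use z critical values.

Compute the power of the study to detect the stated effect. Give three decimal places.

Noncentrality parameter: δ = d / √(1/n₁ + 1/n₂) = 0.56 / √(1/137 + 1/52) = 3.4381
Critical value for a two-sided test at α = 0.05: z_{α/2} = 1.960.
Power = Φ(δ − 1.960) + Φ(−δ − 1.960) = Φ(1.478) + Φ(-5.398) = 0.9303 + 0.0000 = 0.9303.

Power ≈ 0.930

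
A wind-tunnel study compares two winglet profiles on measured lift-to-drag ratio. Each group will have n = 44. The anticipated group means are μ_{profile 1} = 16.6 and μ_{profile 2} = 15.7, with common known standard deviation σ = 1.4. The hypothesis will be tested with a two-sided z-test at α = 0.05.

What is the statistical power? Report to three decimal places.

Power ≈ 0.854

Standardized effect: d = |μ_{profile 1} − μ_{profile 2}| / σ = |16.6 − 15.7| / 1.4 = 0.6429
Noncentrality parameter: δ = d·√(n/2) = 0.6429 × √(44/2) = 3.0153
Two-sided α = 0.05 → critical value z_{0.025} = 1.960.
Power = Φ(δ − 1.960) + Φ(−δ − 1.960) = Φ(1.055) + Φ(-4.975) = 0.8544 + 0.0000 = 0.8544.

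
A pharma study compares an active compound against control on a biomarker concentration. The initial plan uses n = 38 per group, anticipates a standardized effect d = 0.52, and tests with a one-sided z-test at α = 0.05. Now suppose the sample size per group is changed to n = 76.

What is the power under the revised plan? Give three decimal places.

Power ≈ 0.941

With n = 76 per group: δ = d·√(n/2) = 0.52 × √(76/2) = 3.2055. Critical value z_{0.05} = 1.645.
Revised power = P(Z > 1.645 − δ) = Φ(1.561) = 0.9407.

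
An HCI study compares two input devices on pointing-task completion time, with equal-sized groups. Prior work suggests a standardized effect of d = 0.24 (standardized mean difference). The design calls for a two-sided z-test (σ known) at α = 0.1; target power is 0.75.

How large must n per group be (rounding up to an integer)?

n = 187 per group

Set Φ(δ − 1.645) = 0.75; then δ − 1.645 = Φ⁻¹(0.75) = 0.674, giving δ = 2.319.
(Ignoring the negligible lower-tail rejection probability gives the usual closed-form inversion.)
δ = d·√(n/2) ⇒ n = 2(δ/d)² = 2 × (2.319 / 0.24)² = 186.78.
Rounding up, n = 187 per group.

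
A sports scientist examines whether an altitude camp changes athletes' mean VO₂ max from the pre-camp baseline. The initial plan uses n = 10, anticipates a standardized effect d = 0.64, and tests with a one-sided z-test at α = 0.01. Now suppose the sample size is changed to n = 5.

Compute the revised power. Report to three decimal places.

Power ≈ 0.185

With n = 5: δ = d·√n = 0.64 × √5 = 1.4311. Critical value z_{0.01} = 2.326.
Revised power = P(Z > 2.326 − δ) = Φ(-0.895) = 0.1853.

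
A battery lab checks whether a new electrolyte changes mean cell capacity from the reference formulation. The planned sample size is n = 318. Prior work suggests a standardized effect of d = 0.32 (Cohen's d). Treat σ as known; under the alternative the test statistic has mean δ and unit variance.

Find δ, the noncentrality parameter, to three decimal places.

δ ≈ 5.706

δ = d·√n = 0.32 × √318 = 5.7064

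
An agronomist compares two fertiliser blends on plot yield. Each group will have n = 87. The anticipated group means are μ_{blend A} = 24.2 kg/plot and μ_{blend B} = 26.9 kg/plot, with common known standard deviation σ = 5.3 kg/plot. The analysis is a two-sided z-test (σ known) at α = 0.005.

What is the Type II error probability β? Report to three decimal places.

β ≈ 0.290

Standardized effect: d = |μ_{blend A} − μ_{blend B}| / σ = |24.2 − 26.9| / 5.3 = 0.5094
Noncentrality parameter: δ = d·√(n/2) = 0.5094 × √(87/2) = 3.3599
Two-sided α = 0.005 → critical value z_{0.0025} = 2.807.
Power = Φ(δ − 2.807) + Φ(−δ − 2.807) = Φ(0.553) + Φ(-6.167) = 0.7098 + 0.0000 = 0.7098.
Type II error: β = 1 − power = 1 − 0.7098 = 0.2902.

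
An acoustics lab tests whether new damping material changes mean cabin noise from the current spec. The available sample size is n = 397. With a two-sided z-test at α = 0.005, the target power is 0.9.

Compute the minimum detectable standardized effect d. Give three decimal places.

Required noncentrality: δ = z_{0.0025} + z_{0.10} = 2.807 + 1.282 = 4.089.
(Lower-tail contribution to power is negligible for δ > 0.)
δ = d·√n ⇒ d = δ/√n = 4.089/√397 = 0.2052.

d ≈ 0.205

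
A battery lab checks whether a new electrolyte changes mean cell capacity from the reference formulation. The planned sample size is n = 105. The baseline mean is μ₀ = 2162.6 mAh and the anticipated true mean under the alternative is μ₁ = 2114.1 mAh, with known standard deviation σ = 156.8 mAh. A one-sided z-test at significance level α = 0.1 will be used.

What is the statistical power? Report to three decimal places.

Standardized effect: d = |μ₁ − μ₀| / σ = |2114.1 − 2162.6| / 156.8 = 0.3093
Noncentrality parameter: δ = d·√n = 0.3093 × √105 = 3.1695
Critical value for a one-sided test at α = 0.1: z_α = 1.282.
Power = Φ(δ − 1.282) = Φ(1.888) = 0.9705.

Power ≈ 0.970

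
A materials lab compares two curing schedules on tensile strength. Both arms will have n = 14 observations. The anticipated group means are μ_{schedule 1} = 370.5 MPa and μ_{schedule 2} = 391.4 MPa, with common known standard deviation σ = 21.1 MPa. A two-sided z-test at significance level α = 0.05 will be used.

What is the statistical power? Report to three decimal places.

Standardized effect: d = |μ_{schedule 1} − μ_{schedule 2}| / σ = |370.5 − 391.4| / 21.1 = 0.9905
Noncentrality parameter: λ = d·√(n/2) = 0.9905 × √(14/2) = 2.6207
Two-sided α = 0.05 → critical value z_{0.025} = 1.960.
Power = Φ(λ − 1.960) + Φ(−λ − 1.960) = Φ(0.661) + Φ(-4.581) = 0.7456 + 0.0000 = 0.7456.

Power ≈ 0.746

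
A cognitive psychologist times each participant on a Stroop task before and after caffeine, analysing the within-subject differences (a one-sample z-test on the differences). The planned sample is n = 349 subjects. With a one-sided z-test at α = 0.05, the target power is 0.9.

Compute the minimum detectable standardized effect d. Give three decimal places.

Need Φ(δ − 1.645) = 0.9, so δ = 1.645 + 1.282 = 2.926.
δ = d·√n ⇒ d = δ/√n = 2.926/√349 = 0.1566.

d ≈ 0.157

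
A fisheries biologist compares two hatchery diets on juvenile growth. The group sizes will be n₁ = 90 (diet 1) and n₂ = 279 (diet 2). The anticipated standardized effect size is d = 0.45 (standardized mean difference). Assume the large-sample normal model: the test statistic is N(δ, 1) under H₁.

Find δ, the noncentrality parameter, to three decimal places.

δ ≈ 3.712

δ = d / √(1/n₁ + 1/n₂) = 0.45 / √(1/90 + 1/279) = 3.7121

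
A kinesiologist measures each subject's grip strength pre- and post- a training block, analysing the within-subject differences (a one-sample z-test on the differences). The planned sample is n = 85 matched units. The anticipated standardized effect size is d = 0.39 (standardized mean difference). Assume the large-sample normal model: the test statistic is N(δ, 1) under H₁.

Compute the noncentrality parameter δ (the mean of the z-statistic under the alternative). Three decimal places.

δ = d·√n = 0.39 × √85 = 3.5956

δ ≈ 3.596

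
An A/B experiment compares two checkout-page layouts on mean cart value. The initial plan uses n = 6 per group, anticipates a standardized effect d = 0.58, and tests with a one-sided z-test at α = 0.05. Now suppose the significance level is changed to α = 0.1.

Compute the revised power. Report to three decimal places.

Power ≈ 0.391

δ = d·√(n/2) = 0.58 × √(6/2) = 1.0046 (unchanged). New critical value: z_{0.1} = 1.282.
Revised power = P(Z > 1.282 − δ) = Φ(-0.277) = 0.3909.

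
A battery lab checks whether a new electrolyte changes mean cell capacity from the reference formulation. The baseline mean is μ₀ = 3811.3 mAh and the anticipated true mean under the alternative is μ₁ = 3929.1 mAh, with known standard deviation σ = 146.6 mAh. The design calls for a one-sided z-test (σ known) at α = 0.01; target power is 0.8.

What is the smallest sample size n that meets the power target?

Standardized effect: d = |μ₁ − μ₀| / σ = |3929.1 − 3811.3| / 146.6 = 0.8035
For power 0.8 need Φ(δ − z_{0.01}) = 0.8, so δ = z_{0.01} + z_{0.20} = 2.326 + 0.842 = 3.168.
δ = d·√n ⇒ n = (δ/d)² = (3.168 / 0.8035)² = 15.54.
Round up to the next whole unit.

n = 16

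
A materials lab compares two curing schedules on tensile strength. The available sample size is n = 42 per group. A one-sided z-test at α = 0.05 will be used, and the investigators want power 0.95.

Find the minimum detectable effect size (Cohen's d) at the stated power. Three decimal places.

d ≈ 0.718

Need Φ(δ − 1.645) = 0.95, so δ = 1.645 + 1.645 = 3.290.
δ = d·√(n/2) ⇒ d = δ/√(n/2) = 3.290/√(42/2) = 0.7179.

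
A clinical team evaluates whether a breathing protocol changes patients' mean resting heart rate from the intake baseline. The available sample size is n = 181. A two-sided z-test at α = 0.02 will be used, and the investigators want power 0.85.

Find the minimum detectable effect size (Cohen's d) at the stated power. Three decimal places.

Need Φ(δ − 2.326) = 0.85, so δ = 2.326 + 1.036 = 3.363.
(Lower-tail contribution to power is negligible for δ > 0.)
δ = d·√n ⇒ d = δ/√n = 3.363/√181 = 0.2500.

d ≈ 0.250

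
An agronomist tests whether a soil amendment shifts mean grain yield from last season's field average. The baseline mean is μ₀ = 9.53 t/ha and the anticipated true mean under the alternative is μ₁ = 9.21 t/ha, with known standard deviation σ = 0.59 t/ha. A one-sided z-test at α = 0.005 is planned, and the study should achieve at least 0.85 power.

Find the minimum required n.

n = 45

Standardized effect: d = |μ₁ − μ₀| / σ = |9.21 − 9.53| / 0.59 = 0.5424
For power 0.85 need Φ(δ − z_{0.005}) = 0.85, so δ = z_{0.005} + z_{0.15} = 2.576 + 1.036 = 3.612.
δ = d·√n ⇒ n = (δ/d)² = (3.612 / 0.5424)² = 44.36.
Rounding up, n = 45.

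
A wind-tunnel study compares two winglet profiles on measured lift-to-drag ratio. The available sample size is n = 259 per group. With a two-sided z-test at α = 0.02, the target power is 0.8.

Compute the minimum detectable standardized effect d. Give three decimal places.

Required noncentrality: δ = z_{0.01} + z_{0.20} = 2.326 + 0.842 = 3.168.
(The second rejection-region term Φ(−δ − z_{α/2}) is negligible and dropped.)
δ = d·√(n/2) ⇒ d = δ/√(n/2) = 3.168/√(259/2) = 0.2784.

d ≈ 0.278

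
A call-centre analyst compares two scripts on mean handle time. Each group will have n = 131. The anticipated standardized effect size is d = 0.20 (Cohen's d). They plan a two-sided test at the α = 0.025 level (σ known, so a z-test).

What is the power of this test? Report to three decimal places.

Noncentrality parameter: δ = d·√(n/2) = 0.20 × √(131/2) = 1.6186
Critical value for a two-sided test at α = 0.025: z_{α/2} = 2.241.
Power = Φ(δ − 2.241) + Φ(−δ − 2.241) = Φ(-0.623) + Φ(-3.860) = 0.2667 + 0.0001 = 0.2668.

Power ≈ 0.267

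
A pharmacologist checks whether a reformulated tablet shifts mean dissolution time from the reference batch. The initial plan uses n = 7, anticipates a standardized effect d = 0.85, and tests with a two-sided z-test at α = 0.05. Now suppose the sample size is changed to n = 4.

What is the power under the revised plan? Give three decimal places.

Power ≈ 0.398

With n = 4: δ = d·√n = 0.85 × √4 = 1.7000. Critical value z_{0.025} = 1.960.
Revised power = Φ(δ − 1.960) + Φ(−δ − 1.960) = Φ(-0.260) + Φ(-3.660) = 0.3974 + 0.0001 = 0.3976.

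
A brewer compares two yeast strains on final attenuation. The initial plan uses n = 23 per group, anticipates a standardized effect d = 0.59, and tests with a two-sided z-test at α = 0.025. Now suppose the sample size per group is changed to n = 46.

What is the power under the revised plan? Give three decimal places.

Power ≈ 0.722

With n = 46 per group: δ = d·√(n/2) = 0.59 × √(46/2) = 2.8295. Critical value z_{0.0125} = 2.241.
Revised power = Φ(δ − 2.241) + Φ(−δ − 2.241) = Φ(0.588) + Φ(-5.071) = 0.7218 + 0.0000 = 0.7218.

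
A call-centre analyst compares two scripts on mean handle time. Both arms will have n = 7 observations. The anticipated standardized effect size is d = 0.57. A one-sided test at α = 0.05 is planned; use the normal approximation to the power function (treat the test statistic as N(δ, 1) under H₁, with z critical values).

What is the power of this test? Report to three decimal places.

Power ≈ 0.281

Noncentrality parameter: δ = d·√(n/2) = 0.57 × √(7/2) = 1.0664
Critical value for a one-sided test at α = 0.05: z_α = 1.645.
Power = P(Z > 1.645 − δ) = Φ(-0.578) = 0.2815.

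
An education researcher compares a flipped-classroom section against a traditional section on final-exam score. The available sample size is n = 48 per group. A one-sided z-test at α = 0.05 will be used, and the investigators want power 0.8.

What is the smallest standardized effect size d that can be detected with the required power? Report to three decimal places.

d ≈ 0.508

Need Φ(δ − 1.645) = 0.8, so δ = 1.645 + 0.842 = 2.486.
δ = d·√(n/2) ⇒ d = δ/√(n/2) = 2.486/√(48/2) = 0.5075.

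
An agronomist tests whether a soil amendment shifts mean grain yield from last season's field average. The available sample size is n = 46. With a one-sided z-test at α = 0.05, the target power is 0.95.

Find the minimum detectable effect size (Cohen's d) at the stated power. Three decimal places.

d ≈ 0.485

Required noncentrality: δ = z_{0.05} + z_{0.05} = 1.645 + 1.645 = 3.290.
δ = d·√n ⇒ d = δ/√n = 3.290/√46 = 0.4850.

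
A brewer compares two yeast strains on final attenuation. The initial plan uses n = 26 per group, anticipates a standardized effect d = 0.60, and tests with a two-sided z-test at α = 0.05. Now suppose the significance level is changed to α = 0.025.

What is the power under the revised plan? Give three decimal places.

Power ≈ 0.469

δ = d·√(n/2) = 0.60 × √(26/2) = 2.1633 (unchanged). New critical value: z_{0.0125} = 2.241.
Revised power = Φ(δ − 2.241) + Φ(−δ − 2.241) = Φ(-0.078) + Φ(-4.405) = 0.4689 + 0.0000 = 0.4689.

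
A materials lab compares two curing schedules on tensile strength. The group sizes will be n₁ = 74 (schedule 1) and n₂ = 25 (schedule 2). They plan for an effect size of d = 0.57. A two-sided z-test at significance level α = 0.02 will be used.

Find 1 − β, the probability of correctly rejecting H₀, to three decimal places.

Noncentrality parameter: δ = d / √(1/n₁ + 1/n₂) = 0.57 / √(1/74 + 1/25) = 2.4640
Two-sided α = 0.02 → critical value z_{0.01} = 2.326.
Power = Φ(δ − 2.326) + Φ(−δ − 2.326) = Φ(0.138) + Φ(-4.790) = 0.5547 + 0.0000 = 0.5547.

Power ≈ 0.555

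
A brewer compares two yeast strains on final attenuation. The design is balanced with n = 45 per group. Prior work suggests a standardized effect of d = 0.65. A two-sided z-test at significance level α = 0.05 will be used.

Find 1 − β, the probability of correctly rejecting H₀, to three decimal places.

Noncentrality parameter: δ = d·√(n/2) = 0.65 × √(45/2) = 3.0832
Critical value for a two-sided test at α = 0.05: z_{α/2} = 1.960.
Power = Φ(δ − 1.960) + Φ(−δ − 1.960) = Φ(1.123) + Φ(-5.043) = 0.8693 + 0.0000 = 0.8693.

Power ≈ 0.869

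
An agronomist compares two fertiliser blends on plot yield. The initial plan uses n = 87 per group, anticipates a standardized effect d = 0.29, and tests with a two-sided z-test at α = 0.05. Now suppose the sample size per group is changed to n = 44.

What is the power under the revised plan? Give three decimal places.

Power ≈ 0.275

With n = 44 per group: δ = d·√(n/2) = 0.29 × √(44/2) = 1.3602. Critical value z_{0.025} = 1.960.
Revised power = Φ(δ − 1.960) + Φ(−δ − 1.960) = Φ(-0.600) + Φ(-3.320) = 0.2743 + 0.0004 = 0.2748.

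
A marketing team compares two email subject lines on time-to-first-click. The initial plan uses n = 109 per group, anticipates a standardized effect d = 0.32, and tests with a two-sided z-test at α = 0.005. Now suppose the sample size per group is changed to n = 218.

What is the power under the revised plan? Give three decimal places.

With n = 218 per group: δ = d·√(n/2) = 0.32 × √(218/2) = 3.3409. Critical value z_{0.0025} = 2.807.
Revised power = Φ(δ − 2.807) + Φ(−δ − 2.807) = Φ(0.534) + Φ(-6.148) = 0.7033 + 0.0000 = 0.7033.

Power ≈ 0.703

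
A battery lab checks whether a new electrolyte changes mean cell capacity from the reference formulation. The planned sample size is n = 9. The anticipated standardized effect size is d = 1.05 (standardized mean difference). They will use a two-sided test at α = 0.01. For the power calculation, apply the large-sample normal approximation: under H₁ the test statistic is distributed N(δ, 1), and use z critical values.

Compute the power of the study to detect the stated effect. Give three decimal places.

Noncentrality parameter: λ = d·√n = 1.05 × √9 = 3.1500
Critical value for a two-sided test at α = 0.01: z_{α/2} = 2.576.
Power = Φ(λ − 2.576) + Φ(−λ − 2.576) = Φ(0.574) + Φ(-5.726) = 0.7171 + 0.0000 = 0.7171.

Power ≈ 0.717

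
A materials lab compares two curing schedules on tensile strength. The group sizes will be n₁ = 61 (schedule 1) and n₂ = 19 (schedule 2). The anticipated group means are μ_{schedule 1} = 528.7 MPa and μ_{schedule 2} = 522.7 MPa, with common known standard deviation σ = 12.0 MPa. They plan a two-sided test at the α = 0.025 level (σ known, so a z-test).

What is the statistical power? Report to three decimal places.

Power ≈ 0.368

Standardized effect: d = |μ_{schedule 1} − μ_{schedule 2}| / σ = |528.7 − 522.7| / 12.0 = 0.5000
Noncentrality parameter: δ = d / √(1/n₁ + 1/n₂) = 0.5000 / √(1/61 + 1/19) = 1.9031
Two-sided α = 0.025 → critical value z_{0.0125} = 2.241.
Power = Φ(δ − 2.241) + Φ(−δ − 2.241) = Φ(-0.338) + Φ(-4.145) = 0.3676 + 0.0000 = 0.3676.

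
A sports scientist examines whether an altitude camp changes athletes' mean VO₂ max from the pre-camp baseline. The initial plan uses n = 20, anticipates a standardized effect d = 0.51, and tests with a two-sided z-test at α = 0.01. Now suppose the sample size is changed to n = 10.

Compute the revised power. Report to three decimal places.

Power ≈ 0.168

With n = 10: δ = d·√n = 0.51 × √10 = 1.6128. Critical value z_{0.005} = 2.576.
Revised power = Φ(δ − 2.576) + Φ(−δ − 2.576) = Φ(-0.963) + Φ(-4.189) = 0.1678 + 0.0000 = 0.1678.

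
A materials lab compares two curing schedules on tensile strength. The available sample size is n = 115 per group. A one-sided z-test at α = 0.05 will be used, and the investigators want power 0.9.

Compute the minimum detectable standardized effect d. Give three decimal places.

d ≈ 0.386

Need Φ(δ − 1.645) = 0.9, so δ = 1.645 + 1.282 = 2.926.
δ = d·√(n/2) ⇒ d = δ/√(n/2) = 2.926/√(115/2) = 0.3859.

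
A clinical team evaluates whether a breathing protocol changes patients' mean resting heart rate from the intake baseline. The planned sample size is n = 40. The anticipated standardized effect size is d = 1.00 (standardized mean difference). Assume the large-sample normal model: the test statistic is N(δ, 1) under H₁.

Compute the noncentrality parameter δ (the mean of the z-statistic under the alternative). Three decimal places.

The noncentrality parameter scales effect size by the design's sample-size factor: δ = d·√n = 1.00 × √40 = 6.3246

δ ≈ 6.325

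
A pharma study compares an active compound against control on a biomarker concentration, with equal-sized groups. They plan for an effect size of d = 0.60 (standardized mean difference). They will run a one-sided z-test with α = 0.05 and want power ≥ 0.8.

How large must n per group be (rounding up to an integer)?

n = 35 per group

Set Φ(δ − 1.645) = 0.8; then δ − 1.645 = Φ⁻¹(0.8) = 0.842, giving δ = 2.486.
δ = d·√(n/2) ⇒ n = 2(δ/d)² = 2 × (2.486 / 0.60)² = 34.35.
Round up to the next whole unit.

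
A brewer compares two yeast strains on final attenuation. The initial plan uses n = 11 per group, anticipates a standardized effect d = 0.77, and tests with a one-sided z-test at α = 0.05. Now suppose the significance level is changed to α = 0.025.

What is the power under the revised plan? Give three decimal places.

Power ≈ 0.439

δ = d·√(n/2) = 0.77 × √(11/2) = 1.8058 (unchanged). New critical value: z_{0.025} = 1.960.
Revised power = Φ(δ − 1.960) = Φ(-0.154) = 0.4387.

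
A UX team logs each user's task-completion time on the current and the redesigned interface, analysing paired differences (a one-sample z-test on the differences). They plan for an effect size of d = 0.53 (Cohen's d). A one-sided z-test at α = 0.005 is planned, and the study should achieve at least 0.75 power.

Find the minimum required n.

n = 38

Set Φ(δ − 2.576) = 0.75; then δ − 2.576 = Φ⁻¹(0.75) = 0.674, giving δ = 3.250.
δ = d·√n ⇒ n = (δ/d)² = (3.250 / 0.53)² = 37.61.
Round up to the next whole unit.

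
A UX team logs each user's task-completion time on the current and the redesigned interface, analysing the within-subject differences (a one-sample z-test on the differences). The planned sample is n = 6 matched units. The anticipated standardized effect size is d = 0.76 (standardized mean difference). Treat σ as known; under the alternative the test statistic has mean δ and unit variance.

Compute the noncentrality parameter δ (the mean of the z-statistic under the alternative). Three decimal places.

δ ≈ 1.862

δ = d·√n = 0.76 × √6 = 1.8616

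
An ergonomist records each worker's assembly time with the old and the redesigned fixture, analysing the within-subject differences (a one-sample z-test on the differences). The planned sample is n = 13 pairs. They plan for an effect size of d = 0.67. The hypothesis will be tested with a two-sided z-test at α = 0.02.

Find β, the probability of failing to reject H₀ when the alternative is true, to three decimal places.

Noncentrality parameter: λ = d·√n = 0.67 × √13 = 2.4157
Critical value for a two-sided test at α = 0.02: z_{α/2} = 2.326.
Power = Φ(λ − 2.326) + Φ(−λ − 2.326) = Φ(0.089) + Φ(-4.742) = 0.5356 + 0.0000 = 0.5356.
Type II error: β = 1 − power = 1 − 0.5356 = 0.4644.

β ≈ 0.464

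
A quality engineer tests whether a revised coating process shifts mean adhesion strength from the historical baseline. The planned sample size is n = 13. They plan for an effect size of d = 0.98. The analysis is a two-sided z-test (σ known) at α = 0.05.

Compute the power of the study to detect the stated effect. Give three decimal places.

Noncentrality parameter: δ = d·√n = 0.98 × √13 = 3.5334
Two-sided α = 0.05 → critical value z_{0.025} = 1.960.
Power = Φ(δ − 1.960) + Φ(−δ − 1.960) = Φ(1.573) + Φ(-5.493) = 0.9422 + 0.0000 = 0.9422.

Power ≈ 0.942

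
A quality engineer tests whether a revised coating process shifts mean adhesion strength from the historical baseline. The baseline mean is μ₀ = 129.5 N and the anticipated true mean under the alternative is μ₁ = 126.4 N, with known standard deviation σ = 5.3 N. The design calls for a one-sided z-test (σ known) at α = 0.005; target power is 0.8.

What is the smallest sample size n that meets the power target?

n = 35

Standardized effect: d = |μ₁ − μ₀| / σ = |126.4 − 129.5| / 5.3 = 0.5849
Set Φ(δ − 2.576) = 0.8; then δ − 2.576 = Φ⁻¹(0.8) = 0.842, giving δ = 3.417.
δ = d·√n ⇒ n = (δ/d)² = (3.417 / 0.5849)² = 34.14.
Rounding up, n = 35.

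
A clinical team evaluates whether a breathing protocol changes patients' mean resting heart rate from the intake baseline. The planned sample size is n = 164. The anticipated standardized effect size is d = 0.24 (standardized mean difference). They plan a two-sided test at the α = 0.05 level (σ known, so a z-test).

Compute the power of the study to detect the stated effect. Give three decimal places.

Power ≈ 0.867

Noncentrality parameter: δ = d·√n = 0.24 × √164 = 3.0735
Critical value for a two-sided test at α = 0.05: z_{α/2} = 1.960.
Power = Φ(δ − 1.960) + Φ(−δ − 1.960) = Φ(1.114) + Φ(-5.033) = 0.8673 + 0.0000 = 0.8673.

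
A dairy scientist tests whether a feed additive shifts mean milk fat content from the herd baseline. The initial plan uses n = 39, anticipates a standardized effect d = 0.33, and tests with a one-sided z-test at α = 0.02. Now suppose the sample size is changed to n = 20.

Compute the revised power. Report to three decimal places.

With n = 20: δ = d·√n = 0.33 × √20 = 1.4758. Critical value z_{0.02} = 2.054.
Revised power = Φ(δ − 2.054) = Φ(-0.578) = 0.2817.

Power ≈ 0.282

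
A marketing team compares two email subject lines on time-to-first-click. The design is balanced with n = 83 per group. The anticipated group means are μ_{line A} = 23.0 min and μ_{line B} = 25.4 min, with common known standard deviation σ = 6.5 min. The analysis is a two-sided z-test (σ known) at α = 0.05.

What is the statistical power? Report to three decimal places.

Standardized effect: d = |μ_{line A} − μ_{line B}| / σ = |23.0 − 25.4| / 6.5 = 0.3692
Noncentrality parameter: δ = d·√(n/2) = 0.3692 × √(83/2) = 2.3786
Two-sided α = 0.05 → critical value z_{0.025} = 1.960.
Power = Φ(δ − 1.960) + Φ(−δ − 1.960) = Φ(0.419) + Φ(-4.339) = 0.6623 + 0.0000 = 0.6623.

Power ≈ 0.662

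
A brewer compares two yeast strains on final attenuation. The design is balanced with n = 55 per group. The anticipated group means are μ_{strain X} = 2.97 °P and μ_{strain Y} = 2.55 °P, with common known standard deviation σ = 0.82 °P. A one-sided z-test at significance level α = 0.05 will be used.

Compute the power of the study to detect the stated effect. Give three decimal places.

Power ≈ 0.851

Standardized effect: d = |μ_{strain X} − μ_{strain Y}| / σ = |2.97 − 2.55| / 0.82 = 0.5122
Noncentrality parameter: δ = d·√(n/2) = 0.5122 × √(55/2) = 2.6860
One-sided α = 0.05 → critical value z_{0.05} = 1.645.
Power = Φ(δ − 1.645) = Φ(1.041) = 0.8511.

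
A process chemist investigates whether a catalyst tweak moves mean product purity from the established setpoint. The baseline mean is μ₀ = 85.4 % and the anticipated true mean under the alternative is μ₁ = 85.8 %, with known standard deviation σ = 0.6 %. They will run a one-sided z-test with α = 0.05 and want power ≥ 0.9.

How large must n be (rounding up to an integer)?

Standardized effect: d = |μ₁ − μ₀| / σ = |85.8 − 85.4| / 0.6 = 0.6667
Set Φ(δ − 1.645) = 0.9; then δ − 1.645 = Φ⁻¹(0.9) = 1.282, giving δ = 2.926.
δ = d·√n ⇒ n = (δ/d)² = (2.926 / 0.6667)² = 19.27.
Round up to the next whole unit.

n = 20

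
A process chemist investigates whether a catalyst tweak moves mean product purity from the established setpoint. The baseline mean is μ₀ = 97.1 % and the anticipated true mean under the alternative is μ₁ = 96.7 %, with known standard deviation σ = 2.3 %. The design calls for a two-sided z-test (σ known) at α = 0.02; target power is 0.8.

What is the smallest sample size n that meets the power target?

Standardized effect: d = |μ₁ − μ₀| / σ = |96.7 − 97.1| / 2.3 = 0.1739
Set Φ(δ − 2.326) = 0.8; then δ − 2.326 = Φ⁻¹(0.8) = 0.842, giving δ = 3.168.
(Ignoring the negligible lower-tail rejection probability gives the usual closed-form inversion.)
δ = d·√n ⇒ n = (δ/d)² = (3.168 / 0.1739)² = 331.82.
Rounding up, n = 332.

n = 332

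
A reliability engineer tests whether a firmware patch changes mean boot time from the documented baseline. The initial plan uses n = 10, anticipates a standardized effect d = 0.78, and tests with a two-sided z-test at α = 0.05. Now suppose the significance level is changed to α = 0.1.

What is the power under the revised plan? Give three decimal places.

Power ≈ 0.794

δ = d·√n = 0.78 × √10 = 2.4666 (unchanged). New critical value: z_{0.05} = 1.645.
Revised power = Φ(δ − 1.645) + Φ(−δ − 1.645) = Φ(0.822) + Φ(-4.111) = 0.7944 + 0.0000 = 0.7944.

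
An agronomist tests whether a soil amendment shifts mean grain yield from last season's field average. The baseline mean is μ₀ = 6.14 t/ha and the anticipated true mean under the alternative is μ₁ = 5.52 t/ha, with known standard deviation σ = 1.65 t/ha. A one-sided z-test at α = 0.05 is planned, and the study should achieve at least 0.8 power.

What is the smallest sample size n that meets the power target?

Standardized effect: d = |μ₁ − μ₀| / σ = |5.52 − 6.14| / 1.65 = 0.3758
For power 0.8 need Φ(δ − z_{0.05}) = 0.8, so δ = z_{0.05} + z_{0.20} = 1.645 + 0.842 = 2.486.
δ = d·√n ⇒ n = (δ/d)² = (2.486 / 0.3758)² = 43.79.
Rounding up, n = 44.

n = 44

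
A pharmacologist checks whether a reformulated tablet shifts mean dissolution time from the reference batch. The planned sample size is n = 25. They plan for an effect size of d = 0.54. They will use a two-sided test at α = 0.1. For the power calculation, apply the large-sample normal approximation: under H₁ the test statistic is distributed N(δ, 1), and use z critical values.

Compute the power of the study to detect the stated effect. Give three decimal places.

Power ≈ 0.854

Noncentrality parameter: δ = d·√n = 0.54 × √25 = 2.7000
Two-sided α = 0.1 → critical value z_{0.05} = 1.645.
Power = Φ(δ − 1.645) + Φ(−δ − 1.645) = Φ(1.055) + Φ(-4.345) = 0.8543 + 0.0000 = 0.8543.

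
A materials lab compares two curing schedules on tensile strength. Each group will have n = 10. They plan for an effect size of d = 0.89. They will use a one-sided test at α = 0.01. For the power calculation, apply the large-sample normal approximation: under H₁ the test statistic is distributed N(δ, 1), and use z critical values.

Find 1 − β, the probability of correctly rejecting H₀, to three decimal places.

Power ≈ 0.368

Noncentrality parameter: λ = d·√(n/2) = 0.89 × √(10/2) = 1.9901
One-sided α = 0.01 → critical value z_{0.01} = 2.326.
Power = P(Z > 2.326 − λ) = Φ(-0.336) = 0.3683.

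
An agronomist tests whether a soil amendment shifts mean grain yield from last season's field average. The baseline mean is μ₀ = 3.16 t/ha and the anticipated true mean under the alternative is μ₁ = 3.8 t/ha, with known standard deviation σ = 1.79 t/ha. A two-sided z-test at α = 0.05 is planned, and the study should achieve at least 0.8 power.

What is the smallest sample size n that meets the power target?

n = 62

Standardized effect: d = |μ₁ − μ₀| / σ = |3.8 − 3.16| / 1.79 = 0.3575
For power 0.8 need Φ(δ − z_{0.025}) = 0.8, so δ = z_{0.025} + z_{0.20} = 1.960 + 0.842 = 2.802.
(For δ > 0 the lower-tail rejection region contributes negligibly to power, so the one-term inversion is standard.)
δ = d·√n ⇒ n = (δ/d)² = (2.802 / 0.3575)² = 61.40.
Rounding up, n = 62.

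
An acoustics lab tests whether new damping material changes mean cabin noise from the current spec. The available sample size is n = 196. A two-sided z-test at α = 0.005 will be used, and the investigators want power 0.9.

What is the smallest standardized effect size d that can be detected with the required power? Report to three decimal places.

d ≈ 0.292

Required noncentrality: δ = z_{0.0025} + z_{0.10} = 2.807 + 1.282 = 4.089.
(Lower-tail contribution to power is negligible for δ > 0.)
δ = d·√n ⇒ d = δ/√n = 4.089/√196 = 0.2920.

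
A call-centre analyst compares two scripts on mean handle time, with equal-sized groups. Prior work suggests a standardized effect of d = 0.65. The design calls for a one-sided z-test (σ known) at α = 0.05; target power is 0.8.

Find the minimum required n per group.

For power 0.8 need Φ(δ − z_{0.05}) = 0.8, so δ = z_{0.05} + z_{0.20} = 1.645 + 0.842 = 2.486.
δ = d·√(n/2) ⇒ n = 2(δ/d)² = 2 × (2.486 / 0.65)² = 29.27.
Round up to the next whole unit.

n = 30 per group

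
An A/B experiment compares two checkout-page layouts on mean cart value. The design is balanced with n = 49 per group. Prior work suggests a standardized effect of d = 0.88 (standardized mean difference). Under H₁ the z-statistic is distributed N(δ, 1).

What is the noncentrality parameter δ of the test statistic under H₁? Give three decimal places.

δ ≈ 4.356

δ = d·√(n/2) = 0.88 × √(49/2) = 4.3558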